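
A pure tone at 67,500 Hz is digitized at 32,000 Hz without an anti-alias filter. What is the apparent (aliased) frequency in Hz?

3,500 Hz

Nyquist = 32,000/2 = 16,000 Hz; 67,500 Hz exceeds it.
Alias = |67,500 − 2×32,000| = |67,500 − 64,000| = 3,500 Hz.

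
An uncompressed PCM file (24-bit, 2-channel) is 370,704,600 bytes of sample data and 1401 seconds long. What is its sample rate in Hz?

44,100 Hz

Bytes = sample_rate × seconds × bytes_per_sample × channels.
sample_rate = 370,704,600 / (1,401 × 3 × 2) = 370,704,600 / 8,406 = 44,100 Hz.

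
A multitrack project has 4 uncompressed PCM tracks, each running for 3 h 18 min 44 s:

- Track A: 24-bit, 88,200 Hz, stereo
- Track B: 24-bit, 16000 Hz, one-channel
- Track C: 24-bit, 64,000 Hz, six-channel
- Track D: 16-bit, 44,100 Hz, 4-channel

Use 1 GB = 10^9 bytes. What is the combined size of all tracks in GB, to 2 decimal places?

24.83 GB

3 h 18 min 44 s = 11,924 s.
Track A: 88,200 × 11,924 × 3 × 2 = 6,310,180,800 bytes.
Track B: 16,000 × 11,924 × 3 × 1 = 572,352,000 bytes.
Track C: 64,000 × 11,924 × 3 × 6 = 13,736,448,000 bytes.
Track D: 44,100 × 11,924 × 2 × 4 = 4,206,787,200 bytes.
Total = 24,825,768,000 bytes = 24.83 GB.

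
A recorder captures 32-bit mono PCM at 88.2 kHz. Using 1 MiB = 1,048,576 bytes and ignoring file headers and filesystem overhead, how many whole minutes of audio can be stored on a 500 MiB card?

24 minutes

Uncompressed byte rate = 88,200 × 4 × 1 = 352,800 bytes/s.
Capacity = 500 × 1,048,576 = 524,288,000 bytes.
524,288,000 / 352,800 ≈ 1486.08 s → 24 minutes.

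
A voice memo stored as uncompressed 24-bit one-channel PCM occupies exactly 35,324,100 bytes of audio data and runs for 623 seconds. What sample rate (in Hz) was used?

Bytes = sample_rate × seconds × bytes_per_sample × channels.
sample_rate = 35,324,100 / (623 × 3 × 1) = 35,324,100 / 1,869 = 18,900 Hz.

18,900 Hz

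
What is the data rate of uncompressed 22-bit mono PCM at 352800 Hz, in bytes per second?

Bit rate = 352,800 × 22 × 1 = 7,761,600 bits/s.
7,761,600 / 8 = 970,200 bytes/s.

970,200 bytes/s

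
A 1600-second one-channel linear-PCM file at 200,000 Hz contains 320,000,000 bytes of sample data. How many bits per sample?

Bytes per sample = 320,000,000 / (200,000 × 1,600 × 1) = 320,000,000 / 320,000,000 = 1.
Bit depth = 1 × 8 = 8 bits.

8 bits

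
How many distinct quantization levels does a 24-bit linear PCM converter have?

2^24 = 16,777,216.

16,777,216 levels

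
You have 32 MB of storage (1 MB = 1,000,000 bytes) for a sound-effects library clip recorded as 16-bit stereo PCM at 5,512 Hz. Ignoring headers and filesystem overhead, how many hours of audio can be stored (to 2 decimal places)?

0.40 hours

Uncompressed byte rate = 5,512 × 2 × 2 = 22,048 bytes/s.
Capacity = 32 × 1,000,000 = 32,000,000 bytes.
32,000,000 / 22,048 ≈ 1451.38 s → 0.40 hours.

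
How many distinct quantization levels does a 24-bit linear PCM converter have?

16,777,216 levels

2^24 = 16,777,216.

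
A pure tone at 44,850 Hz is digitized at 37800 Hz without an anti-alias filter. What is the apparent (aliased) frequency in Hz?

7,050 Hz

Nyquist = 37,800/2 = 18,900 Hz; 44,850 Hz exceeds it.
Alias = |44,850 − 1×37,800| = |44,850 − 37,800| = 7,050 Hz.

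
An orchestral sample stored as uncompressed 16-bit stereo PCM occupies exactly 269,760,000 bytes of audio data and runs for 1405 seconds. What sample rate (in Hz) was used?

Bytes = sample_rate × seconds × bytes_per_sample × channels.
sample_rate = 269,760,000 / (1,405 × 2 × 2) = 269,760,000 / 5,620 = 48,000 Hz.

48,000 Hz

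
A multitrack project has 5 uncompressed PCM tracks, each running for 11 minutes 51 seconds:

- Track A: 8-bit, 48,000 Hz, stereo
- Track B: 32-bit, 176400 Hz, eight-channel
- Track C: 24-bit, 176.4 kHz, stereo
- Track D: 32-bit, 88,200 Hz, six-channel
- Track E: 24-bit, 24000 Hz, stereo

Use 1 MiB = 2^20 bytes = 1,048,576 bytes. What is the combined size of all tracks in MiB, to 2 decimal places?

6143.25 MiB

11 minutes 51 seconds = 711 s.
Track A: 48,000 × 711 × 1 × 2 = 68,256,000 bytes.
Track B: 176,400 × 711 × 4 × 8 = 4,013,452,800 bytes.
Track C: 176,400 × 711 × 3 × 2 = 752,522,400 bytes.
Track D: 88,200 × 711 × 4 × 6 = 1,505,044,800 bytes.
Track E: 24,000 × 711 × 3 × 2 = 102,384,000 bytes.
Total = 6,441,660,000 bytes = 6143.25 MiB.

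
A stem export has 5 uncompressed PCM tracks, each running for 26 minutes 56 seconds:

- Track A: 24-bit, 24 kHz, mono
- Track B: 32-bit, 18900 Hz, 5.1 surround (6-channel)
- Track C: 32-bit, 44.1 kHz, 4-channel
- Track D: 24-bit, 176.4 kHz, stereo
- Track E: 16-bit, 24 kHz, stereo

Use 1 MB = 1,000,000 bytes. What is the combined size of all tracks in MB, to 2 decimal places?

26 minutes 56 seconds = 1,616 s.
Track A: 24,000 × 1,616 × 3 × 1 = 116,352,000 bytes.
Track B: 18,900 × 1,616 × 4 × 6 = 733,017,600 bytes.
Track C: 44,100 × 1,616 × 4 × 4 = 1,140,249,600 bytes.
Track D: 176,400 × 1,616 × 3 × 2 = 1,710,374,400 bytes.
Track E: 24,000 × 1,616 × 2 × 2 = 155,136,000 bytes.
Total = 3,855,129,600 bytes = 3855.13 MB.

3855.13 MB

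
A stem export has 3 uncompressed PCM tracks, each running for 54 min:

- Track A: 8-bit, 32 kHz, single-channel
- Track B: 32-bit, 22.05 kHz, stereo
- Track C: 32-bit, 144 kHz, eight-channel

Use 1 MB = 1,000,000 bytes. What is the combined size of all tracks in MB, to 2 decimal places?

54 min = 3,240 s.
Track A: 32,000 × 3,240 × 1 × 1 = 103,680,000 bytes.
Track B: 22,050 × 3,240 × 4 × 2 = 571,536,000 bytes.
Track C: 144,000 × 3,240 × 4 × 8 = 14,929,920,000 bytes.
Total = 15,605,136,000 bytes = 15605.14 MB.

15605.14 MB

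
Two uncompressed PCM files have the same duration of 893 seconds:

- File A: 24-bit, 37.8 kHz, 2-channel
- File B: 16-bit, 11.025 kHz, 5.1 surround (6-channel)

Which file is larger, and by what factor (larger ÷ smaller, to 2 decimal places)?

File A, by a factor of 1.71

File A: 37,800 × 3 × 2 = 226,800 bytes/s.
File B: 11,025 × 2 × 6 = 132,300 bytes/s.
File A is larger; ratio = 202,532,400 / 118,143,900 = 1.71.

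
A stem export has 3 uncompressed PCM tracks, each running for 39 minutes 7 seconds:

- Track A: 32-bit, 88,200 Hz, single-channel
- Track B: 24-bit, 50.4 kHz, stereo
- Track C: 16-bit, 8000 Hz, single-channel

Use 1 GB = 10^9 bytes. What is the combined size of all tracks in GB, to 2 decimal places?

39 minutes 7 seconds = 2,347 s.
Track A: 88,200 × 2,347 × 4 × 1 = 828,021,600 bytes.
Track B: 50,400 × 2,347 × 3 × 2 = 709,732,800 bytes.
Track C: 8,000 × 2,347 × 2 × 1 = 37,552,000 bytes.
Total = 1,575,306,400 bytes = 1.58 GB.

1.58 GB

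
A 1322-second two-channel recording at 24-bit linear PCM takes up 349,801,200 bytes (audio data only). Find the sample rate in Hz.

44,100 Hz

Bytes = sample_rate × seconds × bytes_per_sample × channels.
sample_rate = 349,801,200 / (1,322 × 3 × 2) = 349,801,200 / 7,932 = 44,100 Hz.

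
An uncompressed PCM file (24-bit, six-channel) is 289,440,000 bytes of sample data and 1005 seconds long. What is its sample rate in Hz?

16,000 Hz

Bytes = sample_rate × seconds × bytes_per_sample × channels.
sample_rate = 289,440,000 / (1,005 × 3 × 6) = 289,440,000 / 18,090 = 16,000 Hz.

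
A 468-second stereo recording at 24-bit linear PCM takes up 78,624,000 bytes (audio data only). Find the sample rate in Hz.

28,000 Hz

Bytes = sample_rate × seconds × bytes_per_sample × channels.
sample_rate = 78,624,000 / (468 × 3 × 2) = 78,624,000 / 2,808 = 28,000 Hz.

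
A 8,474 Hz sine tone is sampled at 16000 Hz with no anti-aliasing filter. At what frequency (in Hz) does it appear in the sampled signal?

7,526 Hz

Nyquist = 16,000/2 = 8,000 Hz; 8,474 Hz exceeds it.
Alias = |8,474 − 1×16,000| = |8,474 − 16,000| = 7,526 Hz.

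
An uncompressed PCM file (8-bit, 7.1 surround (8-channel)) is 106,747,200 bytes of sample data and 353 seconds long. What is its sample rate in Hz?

Bytes = sample_rate × seconds × bytes_per_sample × channels.
sample_rate = 106,747,200 / (353 × 1 × 8) = 106,747,200 / 2,824 = 37,800 Hz.

37,800 Hz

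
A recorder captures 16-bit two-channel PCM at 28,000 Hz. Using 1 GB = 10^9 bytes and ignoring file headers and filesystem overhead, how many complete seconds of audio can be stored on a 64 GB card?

Uncompressed byte rate = 28,000 × 2 × 2 = 112,000 bytes/s.
Capacity = 64 × 1,000,000,000 = 64,000,000,000 bytes.
64,000,000,000 / 112,000 ≈ 571428.57 s → 571,428 seconds.

571,428 seconds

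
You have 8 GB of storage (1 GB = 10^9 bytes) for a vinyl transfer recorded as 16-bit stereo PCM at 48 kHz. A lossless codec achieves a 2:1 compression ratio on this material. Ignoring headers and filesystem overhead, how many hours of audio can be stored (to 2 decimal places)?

23.15 hours

Uncompressed byte rate = 48,000 × 2 × 2 = 192,000 bytes/s.
After 2:1 compression, effective rate ≈ 96000 bytes/s.
Capacity = 8 × 1,000,000,000 = 8,000,000,000 bytes.
8,000,000,000 / effective rate ≈ 83333.33 s → 23.15 hours.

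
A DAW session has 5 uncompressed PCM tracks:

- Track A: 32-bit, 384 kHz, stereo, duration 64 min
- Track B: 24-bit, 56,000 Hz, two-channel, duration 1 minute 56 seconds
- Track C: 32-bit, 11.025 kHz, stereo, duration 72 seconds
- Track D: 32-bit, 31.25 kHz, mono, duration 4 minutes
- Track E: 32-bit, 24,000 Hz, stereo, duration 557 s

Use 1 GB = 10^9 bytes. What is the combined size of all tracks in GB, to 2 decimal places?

11.98 GB

Track A: 64 min = 3,840 s; 384,000 × 3,840 × 4 × 2 = 11,796,480,000 bytes.
Track B: 1 minute 56 seconds = 116 s; 56,000 × 116 × 3 × 2 = 38,976,000 bytes.
Track C: 11,025 × 72 × 4 × 2 = 6,350,400 bytes.
Track D: 4 minutes = 240 s; 31,250 × 240 × 4 × 1 = 30,000,000 bytes.
Track E: 24,000 × 557 × 4 × 2 = 106,944,000 bytes.
Total = 11,978,750,400 bytes = 11.98 GB.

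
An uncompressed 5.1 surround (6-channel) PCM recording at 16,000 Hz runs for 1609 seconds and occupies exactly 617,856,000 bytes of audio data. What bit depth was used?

Bytes per sample = 617,856,000 / (16,000 × 1,609 × 6) = 617,856,000 / 154,464,000 = 4.
Bit depth = 4 × 8 = 32 bits.

32 bits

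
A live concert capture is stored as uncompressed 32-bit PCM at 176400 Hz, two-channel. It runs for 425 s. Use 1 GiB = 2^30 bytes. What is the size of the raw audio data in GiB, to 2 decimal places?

0.56 GiB

Bytes = 176,400 samples/s × 425 s × 4 bytes/sample × 2 ch = 599,760,000 bytes.
599,760,000 / 1,073,741,824 = 0.56 GiB.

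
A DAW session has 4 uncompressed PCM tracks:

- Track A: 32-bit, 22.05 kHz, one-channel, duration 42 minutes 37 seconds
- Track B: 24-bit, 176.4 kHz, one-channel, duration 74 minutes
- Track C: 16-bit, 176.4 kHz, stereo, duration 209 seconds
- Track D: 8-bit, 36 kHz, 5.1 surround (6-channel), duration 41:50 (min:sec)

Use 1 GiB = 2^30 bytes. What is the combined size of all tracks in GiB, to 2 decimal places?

3.04 GiB

Track A: 42 minutes 37 seconds = 2,557 s; 22,050 × 2,557 × 4 × 1 = 225,527,400 bytes.
Track B: 74 minutes = 4,440 s; 176,400 × 4,440 × 3 × 1 = 2,349,648,000 bytes.
Track C: 176,400 × 209 × 2 × 2 = 147,470,400 bytes.
Track D: 41:50 (min:sec) = 2,510 s; 36,000 × 2,510 × 1 × 6 = 542,160,000 bytes.
Total = 3,264,805,800 bytes = 3.04 GiB.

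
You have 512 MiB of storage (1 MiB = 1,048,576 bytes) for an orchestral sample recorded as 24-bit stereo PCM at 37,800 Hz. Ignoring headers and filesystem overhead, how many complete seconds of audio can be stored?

2,367 seconds

Uncompressed byte rate = 37,800 × 3 × 2 = 226,800 bytes/s.
Capacity = 512 × 1,048,576 = 536,870,912 bytes.
536,870,912 / 226,800 ≈ 2367.16 s → 2,367 seconds.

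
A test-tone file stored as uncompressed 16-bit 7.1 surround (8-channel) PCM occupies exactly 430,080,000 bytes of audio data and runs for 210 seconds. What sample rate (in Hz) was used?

128,000 Hz

Bytes = sample_rate × seconds × bytes_per_sample × channels.
sample_rate = 430,080,000 / (210 × 2 × 8) = 430,080,000 / 3,360 = 128,000 Hz.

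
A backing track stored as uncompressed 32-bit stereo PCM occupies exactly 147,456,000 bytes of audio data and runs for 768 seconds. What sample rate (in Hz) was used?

Bytes = sample_rate × seconds × bytes_per_sample × channels.
sample_rate = 147,456,000 / (768 × 4 × 2) = 147,456,000 / 6,144 = 24,000 Hz.

24,000 Hz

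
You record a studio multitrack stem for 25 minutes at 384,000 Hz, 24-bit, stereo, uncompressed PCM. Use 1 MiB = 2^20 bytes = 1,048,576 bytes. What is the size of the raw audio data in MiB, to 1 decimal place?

Duration = 25 minutes = 1,500 s.
Bytes = 384,000 samples/s × 1,500 s × 3 bytes/sample × 2 ch = 3,456,000,000 bytes.
3,456,000,000 / 1,048,576 = 3295.9 MiB.

3295.9 MiB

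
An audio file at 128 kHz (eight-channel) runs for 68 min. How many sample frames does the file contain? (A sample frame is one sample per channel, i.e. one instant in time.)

68 min = 4,080 s.
128,000 samples/s × 4,080 s = 522,240,000 frames.

522,240,000 sample frames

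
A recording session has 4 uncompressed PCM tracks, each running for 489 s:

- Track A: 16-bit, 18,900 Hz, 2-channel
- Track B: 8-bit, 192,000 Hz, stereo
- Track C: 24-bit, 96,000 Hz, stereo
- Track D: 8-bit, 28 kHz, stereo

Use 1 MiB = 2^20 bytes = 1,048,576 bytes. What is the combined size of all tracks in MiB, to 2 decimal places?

509.06 MiB

Track A: 18,900 × 489 × 2 × 2 = 36,968,400 bytes.
Track B: 192,000 × 489 × 1 × 2 = 187,776,000 bytes.
Track C: 96,000 × 489 × 3 × 2 = 281,664,000 bytes.
Track D: 28,000 × 489 × 1 × 2 = 27,384,000 bytes.
Total = 533,792,400 bytes = 509.06 MiB.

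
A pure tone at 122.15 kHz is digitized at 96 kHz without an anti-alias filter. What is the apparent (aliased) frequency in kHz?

26.15 kHz

Nyquist = 96,000/2 = 48,000 Hz; 122,150 Hz exceeds it.
Alias = |122,150 − 1×96,000| = |122,150 − 96,000| = 26,150 Hz = 26.15 kHz.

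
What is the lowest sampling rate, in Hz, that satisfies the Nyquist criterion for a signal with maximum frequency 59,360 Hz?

118,720 Hz

Minimum sample rate = 2 × 59,360 Hz = 118,720 Hz.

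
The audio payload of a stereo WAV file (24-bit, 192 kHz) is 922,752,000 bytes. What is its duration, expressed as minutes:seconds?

Byte rate = 192,000 × 3 × 2 = 1,152,000 bytes/s.
Duration = 922,752,000 / 1,152,000 = 801 s.
801 s = 13:21.

13:21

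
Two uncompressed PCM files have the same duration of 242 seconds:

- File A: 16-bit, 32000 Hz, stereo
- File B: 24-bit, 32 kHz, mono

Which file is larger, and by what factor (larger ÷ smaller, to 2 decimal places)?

File A: 32,000 × 2 × 2 = 128,000 bytes/s.
File B: 32,000 × 3 × 1 = 96,000 bytes/s.
File A is larger; ratio = 30,976,000 / 23,232,000 = 1.33.

File A, by a factor of 1.33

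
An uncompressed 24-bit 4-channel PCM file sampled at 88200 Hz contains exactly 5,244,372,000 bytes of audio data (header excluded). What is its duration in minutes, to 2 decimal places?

Byte rate = 88,200 × 3 × 4 = 1,058,400 bytes/s.
Duration = 5,244,372,000 / 1,058,400 = 4,955 s.
4,955 s / 60 = 82.58 minutes.

82.58 minutes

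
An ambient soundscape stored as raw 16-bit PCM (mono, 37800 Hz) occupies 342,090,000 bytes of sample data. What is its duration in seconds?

Byte rate = 37,800 × 2 × 1 = 75,600 bytes/s.
Duration = 342,090,000 / 75,600 = 4,525 s.

4,525 seconds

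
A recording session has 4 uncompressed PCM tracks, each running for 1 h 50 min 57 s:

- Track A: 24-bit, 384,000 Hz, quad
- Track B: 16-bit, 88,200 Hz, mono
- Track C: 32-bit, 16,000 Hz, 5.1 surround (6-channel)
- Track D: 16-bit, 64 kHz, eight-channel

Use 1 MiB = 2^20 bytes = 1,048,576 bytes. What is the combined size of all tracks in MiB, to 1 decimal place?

39313.1 MiB

1 h 50 min 57 s = 6,657 s.
Track A: 384,000 × 6,657 × 3 × 4 = 30,675,456,000 bytes.
Track B: 88,200 × 6,657 × 2 × 1 = 1,174,294,800 bytes.
Track C: 16,000 × 6,657 × 4 × 6 = 2,556,288,000 bytes.
Track D: 64,000 × 6,657 × 2 × 8 = 6,816,768,000 bytes.
Total = 41,222,806,800 bytes = 39313.1 MiB.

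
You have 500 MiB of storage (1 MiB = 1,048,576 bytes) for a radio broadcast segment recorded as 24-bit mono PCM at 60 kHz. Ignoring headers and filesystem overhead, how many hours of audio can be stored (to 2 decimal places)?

Uncompressed byte rate = 60,000 × 3 × 1 = 180,000 bytes/s.
Capacity = 500 × 1,048,576 = 524,288,000 bytes.
524,288,000 / 180,000 ≈ 2912.71 s → 0.81 hours.

0.81 hours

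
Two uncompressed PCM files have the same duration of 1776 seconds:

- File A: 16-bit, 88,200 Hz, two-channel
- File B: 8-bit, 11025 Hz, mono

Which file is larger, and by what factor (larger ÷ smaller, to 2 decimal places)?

File A: 88,200 × 2 × 2 = 352,800 bytes/s.
File B: 11,025 × 1 × 1 = 11,025 bytes/s.
File A is larger; ratio = 626,572,800 / 19,580,400 = 32.00.

File A, by a factor of 32.00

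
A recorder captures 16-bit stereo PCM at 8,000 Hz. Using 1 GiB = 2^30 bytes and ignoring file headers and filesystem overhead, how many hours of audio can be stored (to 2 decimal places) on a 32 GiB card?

298.26 hours

Uncompressed byte rate = 8,000 × 2 × 2 = 32,000 bytes/s.
Capacity = 32 × 1,073,741,824 = 34,359,738,368 bytes.
34,359,738,368 / 32,000 ≈ 1073741.82 s → 298.26 hours.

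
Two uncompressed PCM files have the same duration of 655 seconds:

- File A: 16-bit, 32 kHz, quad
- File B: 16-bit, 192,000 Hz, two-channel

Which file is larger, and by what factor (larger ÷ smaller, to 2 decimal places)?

File A: 32,000 × 2 × 4 = 256,000 bytes/s.
File B: 192,000 × 2 × 2 = 768,000 bytes/s.
File B is larger; ratio = 503,040,000 / 167,680,000 = 3.00.

File B, by a factor of 3.00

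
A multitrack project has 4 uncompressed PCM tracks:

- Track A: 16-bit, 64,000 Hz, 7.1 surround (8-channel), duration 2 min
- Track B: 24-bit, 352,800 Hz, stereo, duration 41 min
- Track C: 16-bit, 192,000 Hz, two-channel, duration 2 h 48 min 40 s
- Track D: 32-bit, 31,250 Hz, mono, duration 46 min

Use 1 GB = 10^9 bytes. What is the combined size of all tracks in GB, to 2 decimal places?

13.45 GB

Track A: 2 min = 120 s; 64,000 × 120 × 2 × 8 = 122,880,000 bytes.
Track B: 41 min = 2,460 s; 352,800 × 2,460 × 3 × 2 = 5,207,328,000 bytes.
Track C: 2 h 48 min 40 s = 10,120 s; 192,000 × 10,120 × 2 × 2 = 7,772,160,000 bytes.
Track D: 46 min = 2,760 s; 31,250 × 2,760 × 4 × 1 = 345,000,000 bytes.
Total = 13,447,368,000 bytes = 13.45 GB.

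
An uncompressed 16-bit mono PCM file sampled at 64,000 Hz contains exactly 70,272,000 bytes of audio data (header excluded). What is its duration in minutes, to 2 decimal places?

Byte rate = 64,000 × 2 × 1 = 128,000 bytes/s.
Duration = 70,272,000 / 128,000 = 549 s.
549 s / 60 = 9.15 minutes.

9.15 minutes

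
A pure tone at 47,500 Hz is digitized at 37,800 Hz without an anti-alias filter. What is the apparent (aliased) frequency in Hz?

Nyquist = 37,800/2 = 18,900 Hz; 47,500 Hz exceeds it.
Alias = |47,500 − 1×37,800| = |47,500 − 37,800| = 9,700 Hz.

9,700 Hz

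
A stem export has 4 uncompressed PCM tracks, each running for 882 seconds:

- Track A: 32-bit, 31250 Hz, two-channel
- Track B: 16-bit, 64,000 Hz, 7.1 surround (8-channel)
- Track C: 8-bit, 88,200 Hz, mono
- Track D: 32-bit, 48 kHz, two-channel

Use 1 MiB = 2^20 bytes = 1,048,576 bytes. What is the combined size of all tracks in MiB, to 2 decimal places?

Track A: 31,250 × 882 × 4 × 2 = 220,500,000 bytes.
Track B: 64,000 × 882 × 2 × 8 = 903,168,000 bytes.
Track C: 88,200 × 882 × 1 × 1 = 77,792,400 bytes.
Track D: 48,000 × 882 × 4 × 2 = 338,688,000 bytes.
Total = 1,540,148,400 bytes = 1468.80 MiB.

1468.80 MiB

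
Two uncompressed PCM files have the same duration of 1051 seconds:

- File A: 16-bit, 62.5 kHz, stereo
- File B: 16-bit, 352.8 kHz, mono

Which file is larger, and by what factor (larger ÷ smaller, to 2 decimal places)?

File A: 62,500 × 2 × 2 = 250,000 bytes/s.
File B: 352,800 × 2 × 1 = 705,600 bytes/s.
File B is larger; ratio = 741,585,600 / 262,750,000 = 2.82.

File B, by a factor of 2.82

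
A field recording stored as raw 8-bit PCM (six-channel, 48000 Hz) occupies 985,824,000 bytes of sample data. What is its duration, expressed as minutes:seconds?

57:03

Byte rate = 48,000 × 1 × 6 = 288,000 bytes/s.
Duration = 985,824,000 / 288,000 = 3,423 s.
3,423 s = 57:03.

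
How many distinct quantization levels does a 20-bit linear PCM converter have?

2^20 = 1,048,576.

1,048,576 levels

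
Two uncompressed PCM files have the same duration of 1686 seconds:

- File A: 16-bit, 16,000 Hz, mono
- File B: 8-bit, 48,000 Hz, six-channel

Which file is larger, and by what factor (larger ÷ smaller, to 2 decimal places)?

File B, by a factor of 9.00

File A: 16,000 × 2 × 1 = 32,000 bytes/s.
File B: 48,000 × 1 × 6 = 288,000 bytes/s.
File B is larger; ratio = 485,568,000 / 53,952,000 = 9.00.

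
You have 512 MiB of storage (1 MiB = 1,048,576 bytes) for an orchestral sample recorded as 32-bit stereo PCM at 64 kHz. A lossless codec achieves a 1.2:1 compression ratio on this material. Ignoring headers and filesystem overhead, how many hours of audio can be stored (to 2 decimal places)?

Uncompressed byte rate = 64,000 × 4 × 2 = 512,000 bytes/s.
After 1.2:1 compression, effective rate ≈ 426666.67 bytes/s.
Capacity = 512 × 1,048,576 = 536,870,912 bytes.
536,870,912 / effective rate ≈ 1258.29 s → 0.35 hours.

0.35 hours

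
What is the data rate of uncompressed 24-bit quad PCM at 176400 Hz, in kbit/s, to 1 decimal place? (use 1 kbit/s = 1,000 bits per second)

Bit rate = 176,400 × 24 × 4 = 16,934,400 bits/s.
= 16934.4 kbit/s.

16934.4 kbit/s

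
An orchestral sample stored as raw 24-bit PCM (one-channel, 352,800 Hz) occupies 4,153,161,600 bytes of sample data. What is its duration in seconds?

3,924 seconds

Byte rate = 352,800 × 3 × 1 = 1,058,400 bytes/s.
Duration = 4,153,161,600 / 1,058,400 = 3,924 s.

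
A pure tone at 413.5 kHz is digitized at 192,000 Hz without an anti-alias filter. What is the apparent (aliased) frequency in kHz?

Nyquist = 192,000/2 = 96,000 Hz; 413,500 Hz exceeds it.
Alias = |413,500 − 2×192,000| = |413,500 − 384,000| = 29,500 Hz = 29.5 kHz.

29.5 kHz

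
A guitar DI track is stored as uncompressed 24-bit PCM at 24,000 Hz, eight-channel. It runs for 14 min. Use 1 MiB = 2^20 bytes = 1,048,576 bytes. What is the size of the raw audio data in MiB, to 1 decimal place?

461.4 MiB

Duration = 14 min = 840 s.
Bytes = 24,000 samples/s × 840 s × 3 bytes/sample × 8 ch = 483,840,000 bytes.
483,840,000 / 1,048,576 = 461.4 MiB.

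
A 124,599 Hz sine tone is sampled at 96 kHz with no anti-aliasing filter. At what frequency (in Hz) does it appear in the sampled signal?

Nyquist = 96,000/2 = 48,000 Hz; 124,599 Hz exceeds it.
Alias = |124,599 − 1×96,000| = |124,599 − 96,000| = 28,599 Hz.

28,599 Hz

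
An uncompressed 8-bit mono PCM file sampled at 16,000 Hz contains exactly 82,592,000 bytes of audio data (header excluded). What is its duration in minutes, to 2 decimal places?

Byte rate = 16,000 × 1 × 1 = 16,000 bytes/s.
Duration = 82,592,000 / 16,000 = 5,162 s.
5,162 s / 60 = 86.03 minutes.

86.03 minutes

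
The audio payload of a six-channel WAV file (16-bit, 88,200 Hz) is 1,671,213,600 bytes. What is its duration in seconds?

Byte rate = 88,200 × 2 × 6 = 1,058,400 bytes/s.
Duration = 1,671,213,600 / 1,058,400 = 1,579 s.

1,579 seconds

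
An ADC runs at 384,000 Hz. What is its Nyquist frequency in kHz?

Nyquist frequency = sample rate / 2 = 384,000 / 2 = 192 kHz.

192 kHz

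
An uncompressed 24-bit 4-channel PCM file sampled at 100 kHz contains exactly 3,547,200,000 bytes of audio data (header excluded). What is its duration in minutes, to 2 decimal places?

Byte rate = 100,000 × 3 × 4 = 1,200,000 bytes/s.
Duration = 3,547,200,000 / 1,200,000 = 2,956 s.
2,956 s / 60 = 49.27 minutes.

49.27 minutes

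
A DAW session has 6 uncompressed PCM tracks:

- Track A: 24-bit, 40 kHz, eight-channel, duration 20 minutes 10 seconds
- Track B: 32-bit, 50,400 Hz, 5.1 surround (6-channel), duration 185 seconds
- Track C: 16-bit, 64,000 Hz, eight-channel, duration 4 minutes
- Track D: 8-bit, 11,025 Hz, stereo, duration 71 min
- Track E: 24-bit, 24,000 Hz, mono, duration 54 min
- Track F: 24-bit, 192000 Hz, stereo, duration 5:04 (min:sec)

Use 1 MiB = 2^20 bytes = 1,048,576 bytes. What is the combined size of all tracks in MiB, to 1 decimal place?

2201.6 MiB

Track A: 20 minutes 10 seconds = 1,210 s; 40,000 × 1,210 × 3 × 8 = 1,161,600,000 bytes.
Track B: 50,400 × 185 × 4 × 6 = 223,776,000 bytes.
Track C: 4 minutes = 240 s; 64,000 × 240 × 2 × 8 = 245,760,000 bytes.
Track D: 71 min = 4,260 s; 11,025 × 4,260 × 1 × 2 = 93,933,000 bytes.
Track E: 54 min = 3,240 s; 24,000 × 3,240 × 3 × 1 = 233,280,000 bytes.
Track F: 5:04 (min:sec) = 304 s; 192,000 × 304 × 3 × 2 = 350,208,000 bytes.
Total = 2,308,557,000 bytes = 2201.6 MiB.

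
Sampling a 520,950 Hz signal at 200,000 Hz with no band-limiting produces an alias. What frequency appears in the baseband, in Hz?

79,050 Hz

Nyquist = 200,000/2 = 100,000 Hz; 520,950 Hz exceeds it.
Alias = |520,950 − 3×200,000| = |520,950 − 600,000| = 79,050 Hz.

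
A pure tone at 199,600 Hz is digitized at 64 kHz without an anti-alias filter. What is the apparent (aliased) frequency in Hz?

7,600 Hz

Nyquist = 64,000/2 = 32,000 Hz; 199,600 Hz exceeds it.
Alias = |199,600 − 3×64,000| = |199,600 − 192,000| = 7,600 Hz.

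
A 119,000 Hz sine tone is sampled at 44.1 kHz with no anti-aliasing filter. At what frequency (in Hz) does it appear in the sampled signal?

13,300 Hz

Nyquist = 44,100/2 = 22,050 Hz; 119,000 Hz exceeds it.
Alias = |119,000 − 3×44,100| = |119,000 − 132,300| = 13,300 Hz.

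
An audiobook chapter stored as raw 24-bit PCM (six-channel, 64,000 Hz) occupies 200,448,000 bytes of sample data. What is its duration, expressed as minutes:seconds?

2:54

Byte rate = 64,000 × 3 × 6 = 1,152,000 bytes/s.
Duration = 200,448,000 / 1,152,000 = 174 s.
174 s = 2:54.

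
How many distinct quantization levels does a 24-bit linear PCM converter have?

16,777,216 levels

2^24 = 16,777,216.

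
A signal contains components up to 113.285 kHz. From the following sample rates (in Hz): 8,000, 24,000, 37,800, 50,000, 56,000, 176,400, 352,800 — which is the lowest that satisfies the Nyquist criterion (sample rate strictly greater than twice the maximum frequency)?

Need sample rate > 2 × 113,285 = 226,570 Hz.
Lowest listed rate above 226,570 Hz is 352,800 Hz.

352,800 Hz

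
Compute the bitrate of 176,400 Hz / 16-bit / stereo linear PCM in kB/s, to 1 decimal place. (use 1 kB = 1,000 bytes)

Bit rate = 176,400 × 16 × 2 = 5,644,800 bits/s.
5,644,800 / 8 = 705,600 B/s = 705.6 kB/s.

705.6 kB/s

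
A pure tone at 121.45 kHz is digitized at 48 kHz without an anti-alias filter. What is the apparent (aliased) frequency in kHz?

Nyquist = 48,000/2 = 24,000 Hz; 121,450 Hz exceeds it.
Alias = |121,450 − 3×48,000| = |121,450 − 144,000| = 22,550 Hz = 22.55 kHz.

22.55 kHz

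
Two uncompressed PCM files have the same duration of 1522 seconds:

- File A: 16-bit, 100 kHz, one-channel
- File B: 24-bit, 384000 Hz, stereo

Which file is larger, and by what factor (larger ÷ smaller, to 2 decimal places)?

File A: 100,000 × 2 × 1 = 200,000 bytes/s.
File B: 384,000 × 3 × 2 = 2,304,000 bytes/s.
File B is larger; ratio = 3,506,688,000 / 304,400,000 = 11.52.

File B, by a factor of 11.52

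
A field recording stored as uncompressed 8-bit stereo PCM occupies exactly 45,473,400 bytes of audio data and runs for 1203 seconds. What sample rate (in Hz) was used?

Bytes = sample_rate × seconds × bytes_per_sample × channels.
sample_rate = 45,473,400 / (1,203 × 1 × 2) = 45,473,400 / 2,406 = 18,900 Hz.

18,900 Hz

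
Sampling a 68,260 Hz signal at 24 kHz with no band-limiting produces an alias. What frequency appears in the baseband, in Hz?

3,740 Hz

Nyquist = 24,000/2 = 12,000 Hz; 68,260 Hz exceeds it.
Alias = |68,260 − 3×24,000| = |68,260 − 72,000| = 3,740 Hz.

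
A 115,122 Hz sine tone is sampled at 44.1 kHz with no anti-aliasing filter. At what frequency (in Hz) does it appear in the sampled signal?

17,178 Hz

Nyquist = 44,100/2 = 22,050 Hz; 115,122 Hz exceeds it.
Alias = |115,122 − 3×44,100| = |115,122 − 132,300| = 17,178 Hz.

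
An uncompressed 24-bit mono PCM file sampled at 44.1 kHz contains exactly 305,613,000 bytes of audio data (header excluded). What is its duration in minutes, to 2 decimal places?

Byte rate = 44,100 × 3 × 1 = 132,300 bytes/s.
Duration = 305,613,000 / 132,300 = 2,310 s.
2,310 s / 60 = 38.50 minutes.

38.50 minutes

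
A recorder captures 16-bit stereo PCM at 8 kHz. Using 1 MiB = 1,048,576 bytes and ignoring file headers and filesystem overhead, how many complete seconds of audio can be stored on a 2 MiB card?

Uncompressed byte rate = 8,000 × 2 × 2 = 32,000 bytes/s.
Capacity = 2 × 1,048,576 = 2,097,152 bytes.
2,097,152 / 32,000 ≈ 65.54 s → 65 seconds.

65 seconds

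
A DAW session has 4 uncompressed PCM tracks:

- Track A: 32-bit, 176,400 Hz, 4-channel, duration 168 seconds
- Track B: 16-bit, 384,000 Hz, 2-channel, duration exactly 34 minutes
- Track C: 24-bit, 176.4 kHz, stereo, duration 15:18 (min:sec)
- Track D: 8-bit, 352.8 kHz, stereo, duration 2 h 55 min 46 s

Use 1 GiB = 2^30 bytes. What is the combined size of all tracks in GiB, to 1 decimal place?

11.2 GiB

Track A: 176,400 × 168 × 4 × 4 = 474,163,200 bytes.
Track B: exactly 34 minutes = 2,040 s; 384,000 × 2,040 × 2 × 2 = 3,133,440,000 bytes.
Track C: 15:18 (min:sec) = 918 s; 176,400 × 918 × 3 × 2 = 971,611,200 bytes.
Track D: 2 h 55 min 46 s = 10,546 s; 352,800 × 10,546 × 1 × 2 = 7,441,257,600 bytes.
Total = 12,020,472,000 bytes = 11.2 GiB.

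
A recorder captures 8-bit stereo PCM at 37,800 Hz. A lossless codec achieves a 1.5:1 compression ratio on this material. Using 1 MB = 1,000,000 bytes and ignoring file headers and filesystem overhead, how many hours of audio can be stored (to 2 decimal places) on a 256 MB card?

1.41 hours

Uncompressed byte rate = 37,800 × 1 × 2 = 75,600 bytes/s.
After 1.5:1 compression, effective rate ≈ 50400 bytes/s.
Capacity = 256 × 1,000,000 = 256,000,000 bytes.
256,000,000 / effective rate ≈ 5079.37 s → 1.41 hours.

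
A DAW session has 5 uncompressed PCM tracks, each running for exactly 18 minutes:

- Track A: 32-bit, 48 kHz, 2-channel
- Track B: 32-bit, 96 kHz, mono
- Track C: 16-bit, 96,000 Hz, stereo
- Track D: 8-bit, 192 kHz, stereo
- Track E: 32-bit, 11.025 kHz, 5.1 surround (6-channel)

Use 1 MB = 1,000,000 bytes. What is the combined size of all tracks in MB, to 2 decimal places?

exactly 18 minutes = 1,080 s.
Track A: 48,000 × 1,080 × 4 × 2 = 414,720,000 bytes.
Track B: 96,000 × 1,080 × 4 × 1 = 414,720,000 bytes.
Track C: 96,000 × 1,080 × 2 × 2 = 414,720,000 bytes.
Track D: 192,000 × 1,080 × 1 × 2 = 414,720,000 bytes.
Track E: 11,025 × 1,080 × 4 × 6 = 285,768,000 bytes.
Total = 1,944,648,000 bytes = 1944.65 MB.

1944.65 MB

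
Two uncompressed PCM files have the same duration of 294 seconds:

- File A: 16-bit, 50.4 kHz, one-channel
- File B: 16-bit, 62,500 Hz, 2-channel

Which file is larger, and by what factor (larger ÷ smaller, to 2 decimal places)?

File B, by a factor of 2.48

File A: 50,400 × 2 × 1 = 100,800 bytes/s.
File B: 62,500 × 2 × 2 = 250,000 bytes/s.
File B is larger; ratio = 73,500,000 / 29,635,200 = 2.48.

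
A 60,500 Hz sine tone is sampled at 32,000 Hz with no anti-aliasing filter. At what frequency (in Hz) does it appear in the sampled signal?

Nyquist = 32,000/2 = 16,000 Hz; 60,500 Hz exceeds it.
Alias = |60,500 − 2×32,000| = |60,500 − 64,000| = 3,500 Hz.

3,500 Hz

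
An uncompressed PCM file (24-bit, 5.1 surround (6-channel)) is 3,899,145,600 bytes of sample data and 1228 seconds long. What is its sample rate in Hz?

Bytes = sample_rate × seconds × bytes_per_sample × channels.
sample_rate = 3,899,145,600 / (1,228 × 3 × 6) = 3,899,145,600 / 22,104 = 176,400 Hz.

176,400 Hz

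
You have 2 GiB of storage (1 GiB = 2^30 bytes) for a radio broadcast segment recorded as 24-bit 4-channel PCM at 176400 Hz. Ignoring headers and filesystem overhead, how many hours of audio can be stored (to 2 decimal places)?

Uncompressed byte rate = 176,400 × 3 × 4 = 2,116,800 bytes/s.
Capacity = 2 × 1,073,741,824 = 2,147,483,648 bytes.
2,147,483,648 / 2,116,800 ≈ 1014.5 s → 0.28 hours.

0.28 hours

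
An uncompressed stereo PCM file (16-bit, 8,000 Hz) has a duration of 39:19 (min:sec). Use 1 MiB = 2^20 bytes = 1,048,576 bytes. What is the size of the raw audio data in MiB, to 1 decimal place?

Duration = 39:19 (min:sec) = 2,359 s.
Bytes = 8,000 samples/s × 2,359 s × 2 bytes/sample × 2 ch = 75,488,000 bytes.
75,488,000 / 1,048,576 = 72.0 MiB.

72.0 MiB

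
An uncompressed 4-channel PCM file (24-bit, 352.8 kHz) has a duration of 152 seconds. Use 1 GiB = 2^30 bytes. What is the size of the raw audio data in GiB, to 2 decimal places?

0.60 GiB

Bytes = 352,800 samples/s × 152 s × 3 bytes/sample × 4 ch = 643,507,200 bytes.
643,507,200 / 1,073,741,824 = 0.60 GiB.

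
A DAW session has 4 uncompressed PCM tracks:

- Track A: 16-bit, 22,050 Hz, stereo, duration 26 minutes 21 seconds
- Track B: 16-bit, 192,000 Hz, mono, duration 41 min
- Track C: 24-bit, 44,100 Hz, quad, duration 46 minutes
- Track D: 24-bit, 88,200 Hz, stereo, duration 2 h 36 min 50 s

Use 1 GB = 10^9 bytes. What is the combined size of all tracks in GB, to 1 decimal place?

Track A: 26 minutes 21 seconds = 1,581 s; 22,050 × 1,581 × 2 × 2 = 139,444,200 bytes.
Track B: 41 min = 2,460 s; 192,000 × 2,460 × 2 × 1 = 944,640,000 bytes.
Track C: 46 minutes = 2,760 s; 44,100 × 2,760 × 3 × 4 = 1,460,592,000 bytes.
Track D: 2 h 36 min 50 s = 9,410 s; 88,200 × 9,410 × 3 × 2 = 4,979,772,000 bytes.
Total = 7,524,448,200 bytes = 7.5 GB.

7.5 GB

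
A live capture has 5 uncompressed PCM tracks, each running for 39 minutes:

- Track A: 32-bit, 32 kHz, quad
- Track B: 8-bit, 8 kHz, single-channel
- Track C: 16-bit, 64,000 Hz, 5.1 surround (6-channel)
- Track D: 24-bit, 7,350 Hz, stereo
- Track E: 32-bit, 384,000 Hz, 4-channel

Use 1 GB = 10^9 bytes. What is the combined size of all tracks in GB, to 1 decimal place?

39 minutes = 2,340 s.
Track A: 32,000 × 2,340 × 4 × 4 = 1,198,080,000 bytes.
Track B: 8,000 × 2,340 × 1 × 1 = 18,720,000 bytes.
Track C: 64,000 × 2,340 × 2 × 6 = 1,797,120,000 bytes.
Track D: 7,350 × 2,340 × 3 × 2 = 103,194,000 bytes.
Track E: 384,000 × 2,340 × 4 × 4 = 14,376,960,000 bytes.
Total = 17,494,074,000 bytes = 17.5 GB.

17.5 GB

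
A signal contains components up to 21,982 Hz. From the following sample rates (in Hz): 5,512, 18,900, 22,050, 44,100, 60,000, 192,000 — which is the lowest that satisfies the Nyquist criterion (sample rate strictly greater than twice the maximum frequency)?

44,100 Hz

Need sample rate > 2 × 21,982 = 43,964 Hz.
Lowest listed rate above 43,964 Hz is 44,100 Hz.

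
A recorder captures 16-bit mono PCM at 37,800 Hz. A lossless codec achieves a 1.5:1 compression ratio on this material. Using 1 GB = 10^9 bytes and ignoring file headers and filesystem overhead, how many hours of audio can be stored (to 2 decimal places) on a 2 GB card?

Uncompressed byte rate = 37,800 × 2 × 1 = 75,600 bytes/s.
After 1.5:1 compression, effective rate ≈ 50400 bytes/s.
Capacity = 2 × 1,000,000,000 = 2,000,000,000 bytes.
2,000,000,000 / effective rate ≈ 39682.54 s → 11.02 hours.

11.02 hours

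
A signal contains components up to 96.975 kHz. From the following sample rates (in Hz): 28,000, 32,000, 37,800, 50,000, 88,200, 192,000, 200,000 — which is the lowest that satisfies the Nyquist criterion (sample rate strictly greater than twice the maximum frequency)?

Need sample rate > 2 × 96,975 = 193,950 Hz.
Lowest listed rate above 193,950 Hz is 200,000 Hz.

200,000 Hz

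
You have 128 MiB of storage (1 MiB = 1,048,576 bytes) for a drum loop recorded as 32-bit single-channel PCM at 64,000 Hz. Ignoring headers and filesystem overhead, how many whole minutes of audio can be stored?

Uncompressed byte rate = 64,000 × 4 × 1 = 256,000 bytes/s.
Capacity = 128 × 1,048,576 = 134,217,728 bytes.
134,217,728 / 256,000 ≈ 524.29 s → 8 minutes.

8 minutes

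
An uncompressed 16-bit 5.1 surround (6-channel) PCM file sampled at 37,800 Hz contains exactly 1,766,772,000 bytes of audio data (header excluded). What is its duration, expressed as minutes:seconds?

64:55

Byte rate = 37,800 × 2 × 6 = 453,600 bytes/s.
Duration = 1,766,772,000 / 453,600 = 3,895 s.
3,895 s = 64:55.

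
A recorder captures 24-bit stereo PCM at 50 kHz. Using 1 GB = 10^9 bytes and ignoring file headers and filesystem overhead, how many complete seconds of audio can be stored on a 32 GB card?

Uncompressed byte rate = 50,000 × 3 × 2 = 300,000 bytes/s.
Capacity = 32 × 1,000,000,000 = 32,000,000,000 bytes.
32,000,000,000 / 300,000 ≈ 106666.67 s → 106,666 seconds.

106,666 seconds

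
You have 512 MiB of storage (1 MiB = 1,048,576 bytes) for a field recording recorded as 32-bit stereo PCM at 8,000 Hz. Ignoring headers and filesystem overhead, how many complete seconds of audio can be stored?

Uncompressed byte rate = 8,000 × 4 × 2 = 64,000 bytes/s.
Capacity = 512 × 1,048,576 = 536,870,912 bytes.
536,870,912 / 64,000 ≈ 8388.61 s → 8,388 seconds.

8,388 seconds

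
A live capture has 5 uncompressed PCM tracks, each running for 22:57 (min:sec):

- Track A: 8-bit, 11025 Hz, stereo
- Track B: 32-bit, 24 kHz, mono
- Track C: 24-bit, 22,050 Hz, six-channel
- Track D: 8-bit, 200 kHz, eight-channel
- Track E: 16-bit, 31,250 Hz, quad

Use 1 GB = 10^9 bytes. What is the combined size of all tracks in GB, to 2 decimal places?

22:57 (min:sec) = 1,377 s.
Track A: 11,025 × 1,377 × 1 × 2 = 30,362,850 bytes.
Track B: 24,000 × 1,377 × 4 × 1 = 132,192,000 bytes.
Track C: 22,050 × 1,377 × 3 × 6 = 546,531,300 bytes.
Track D: 200,000 × 1,377 × 1 × 8 = 2,203,200,000 bytes.
Track E: 31,250 × 1,377 × 2 × 4 = 344,250,000 bytes.
Total = 3,256,536,150 bytes = 3.26 GB.

3.26 GB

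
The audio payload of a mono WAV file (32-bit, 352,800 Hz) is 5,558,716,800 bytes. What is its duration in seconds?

3,939 seconds

Byte rate = 352,800 × 4 × 1 = 1,411,200 bytes/s.
Duration = 5,558,716,800 / 1,411,200 = 3,939 s.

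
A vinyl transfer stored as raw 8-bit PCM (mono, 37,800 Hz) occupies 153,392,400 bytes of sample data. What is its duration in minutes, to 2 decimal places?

Byte rate = 37,800 × 1 × 1 = 37,800 bytes/s.
Duration = 153,392,400 / 37,800 = 4,058 s.
4,058 s / 60 = 67.63 minutes.

67.63 minutes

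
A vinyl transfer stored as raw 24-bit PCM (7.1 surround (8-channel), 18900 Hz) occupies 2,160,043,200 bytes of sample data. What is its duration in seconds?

4,762 seconds

Byte rate = 18,900 × 3 × 8 = 453,600 bytes/s.
Duration = 2,160,043,200 / 453,600 = 4,762 s.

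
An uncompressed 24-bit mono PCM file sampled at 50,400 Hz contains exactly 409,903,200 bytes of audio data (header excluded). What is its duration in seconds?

2,711 seconds

Byte rate = 50,400 × 3 × 1 = 151,200 bytes/s.
Duration = 409,903,200 / 151,200 = 2,711 s.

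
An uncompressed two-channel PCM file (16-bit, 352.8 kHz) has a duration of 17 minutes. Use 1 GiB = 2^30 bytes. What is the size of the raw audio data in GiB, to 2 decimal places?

1.34 GiB

Duration = 17 minutes = 1,020 s.
Bytes = 352,800 samples/s × 1,020 s × 2 bytes/sample × 2 ch = 1,439,424,000 bytes.
1,439,424,000 / 1,073,741,824 = 1.34 GiB.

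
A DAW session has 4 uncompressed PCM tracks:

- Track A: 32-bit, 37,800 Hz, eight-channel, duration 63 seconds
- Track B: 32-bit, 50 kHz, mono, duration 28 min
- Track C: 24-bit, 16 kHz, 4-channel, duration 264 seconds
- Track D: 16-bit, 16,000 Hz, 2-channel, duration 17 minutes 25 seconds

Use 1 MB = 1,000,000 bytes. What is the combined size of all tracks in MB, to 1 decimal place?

529.8 MB

Track A: 37,800 × 63 × 4 × 8 = 76,204,800 bytes.
Track B: 28 min = 1,680 s; 50,000 × 1,680 × 4 × 1 = 336,000,000 bytes.
Track C: 16,000 × 264 × 3 × 4 = 50,688,000 bytes.
Track D: 17 minutes 25 seconds = 1,045 s; 16,000 × 1,045 × 2 × 2 = 66,880,000 bytes.
Total = 529,772,800 bytes = 529.8 MB.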